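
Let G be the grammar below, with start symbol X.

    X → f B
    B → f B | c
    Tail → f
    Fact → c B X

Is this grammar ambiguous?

(Tail, Fact are unreachable from X, so their rules don't affect L(X).) Each reachable nonterminal has at most one production per leading terminal, and all productions are right-linear; the derivation is determined token-by-token.

Unambiguous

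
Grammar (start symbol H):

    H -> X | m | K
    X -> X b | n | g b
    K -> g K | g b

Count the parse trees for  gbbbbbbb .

1

Parse trees for gbbbbbbb:
  [H [X [X [X [X [X [X [X g b] b] b] b] b] b] b]]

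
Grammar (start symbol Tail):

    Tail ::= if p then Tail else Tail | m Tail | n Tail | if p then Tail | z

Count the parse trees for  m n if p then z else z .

1

Parse trees for m n if p then z else z:
  [Tail m [Tail n [Tail if p then [Tail z] else [Tail z]]]]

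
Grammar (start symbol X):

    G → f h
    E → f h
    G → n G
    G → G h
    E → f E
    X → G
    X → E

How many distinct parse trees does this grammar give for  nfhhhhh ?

Parse trees for nfhhhhh:
  [X [G n [G [G [G [G [G f h] h] h] h] h]]]
  [X [G [G n [G [G [G [G f h] h] h] h]] h]]
  [X [G [G [G n [G [G [G f h] h] h]] h] h]]
  [X [G [G [G [G n [G [G f h] h]] h] h] h]]
  [X [G [G [G [G [G n [G f h]] h] h] h] h]]

5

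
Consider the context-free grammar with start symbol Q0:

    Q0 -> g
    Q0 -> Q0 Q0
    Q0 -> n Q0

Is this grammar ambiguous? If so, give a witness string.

Ambiguous

Witness: g g g

Derivation 1: Q0 ⇒ Q0 Q0 ⇒ g Q0 ⇒ g Q0 Q0 ⇒ g g Q0 ⇒ g g g
Derivation 2: Q0 ⇒ Q0 Q0 ⇒ Q0 Q0 Q0 ⇒ g Q0 Q0 ⇒ g g Q0 ⇒ g g g

Two distinct leftmost derivations for the same string.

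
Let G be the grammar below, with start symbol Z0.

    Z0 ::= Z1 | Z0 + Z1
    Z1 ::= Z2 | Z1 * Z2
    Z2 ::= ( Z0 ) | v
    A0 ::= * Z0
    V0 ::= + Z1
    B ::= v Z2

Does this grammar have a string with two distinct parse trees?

(A0, V0, B are unreachable from Z0, so their rules don't affect L(Z0).) This is a standard precedence ladder (Z0 over Z1 over Z2), with each level left-recursive on its own operator ('+' at Z0, '*' at Z1). That structure is LR(1), hence unambiguous.

Unambiguous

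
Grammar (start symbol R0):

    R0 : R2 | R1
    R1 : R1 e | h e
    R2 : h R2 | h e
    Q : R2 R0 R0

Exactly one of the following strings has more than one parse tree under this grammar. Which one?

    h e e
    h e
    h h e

h e e: 1 tree
h e: 2 trees
h h e: 1 tree

h e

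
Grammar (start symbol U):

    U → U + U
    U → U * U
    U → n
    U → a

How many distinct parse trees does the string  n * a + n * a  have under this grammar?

5

Parse trees for n * a + n * a:
  [U [U [U n] * [U a]] + [U [U n] * [U a]]]
  [U [U n] * [U [U a] + [U [U n] * [U a]]]]
  [U [U n] * [U [U [U a] + [U n]] * [U a]]]
  [U [U [U [U n] * [U a]] + [U n]] * [U a]]
  [U [U [U n] * [U [U a] + [U n]]] * [U a]]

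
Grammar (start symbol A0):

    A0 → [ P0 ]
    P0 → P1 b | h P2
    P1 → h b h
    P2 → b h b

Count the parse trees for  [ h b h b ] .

2

Parse trees for [ h b h b ]:
  [A0 [ [P0 [P1 h b h] b] ]]
  [A0 [ [P0 h [P2 b h b]] ]]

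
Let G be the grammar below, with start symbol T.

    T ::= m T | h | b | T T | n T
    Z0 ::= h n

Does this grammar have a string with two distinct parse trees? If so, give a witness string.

Ambiguous

Witness: b b b

Derivation 1: T ⇒ T T ⇒ b T ⇒ b T T ⇒ b b T ⇒ b b b
Derivation 2: T ⇒ T T ⇒ T T T ⇒ b T T ⇒ b b T ⇒ b b b

Two distinct leftmost derivations for the same string.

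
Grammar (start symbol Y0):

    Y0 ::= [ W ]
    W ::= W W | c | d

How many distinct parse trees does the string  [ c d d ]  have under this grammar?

2

Parse trees for [ c d d ]:
  [Y0 [ [W [W c] [W [W d] [W d]]] ]]
  [Y0 [ [W [W [W c] [W d]] [W d]] ]]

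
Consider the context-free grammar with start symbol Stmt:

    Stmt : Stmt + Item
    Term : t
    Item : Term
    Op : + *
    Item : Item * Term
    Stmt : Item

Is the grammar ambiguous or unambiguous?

Unambiguous

(Op is unreachable from Stmt, so its rules don't affect L(Stmt).) The grammar is stratified — Stmt handles '+' (left-recursive), Item handles '*', Term atoms. Each operator has a fixed associativity and precedence level, so every string has one parse.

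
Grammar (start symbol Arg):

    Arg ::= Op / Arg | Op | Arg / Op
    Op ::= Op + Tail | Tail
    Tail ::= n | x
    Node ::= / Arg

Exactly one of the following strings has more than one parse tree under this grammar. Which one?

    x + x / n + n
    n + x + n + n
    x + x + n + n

x + x / n + n: 2 trees
n + x + n + n: 1 tree
x + x + n + n: 1 tree

x + x / n + n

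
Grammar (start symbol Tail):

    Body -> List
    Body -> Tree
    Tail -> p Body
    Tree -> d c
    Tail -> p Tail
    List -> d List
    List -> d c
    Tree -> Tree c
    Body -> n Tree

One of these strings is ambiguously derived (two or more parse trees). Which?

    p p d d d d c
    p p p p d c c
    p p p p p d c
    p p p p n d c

p p d d d d c: 1 tree
p p p p d c c: 1 tree
p p p p p d c: 2 trees
p p p p n d c: 1 tree

p p p p p d c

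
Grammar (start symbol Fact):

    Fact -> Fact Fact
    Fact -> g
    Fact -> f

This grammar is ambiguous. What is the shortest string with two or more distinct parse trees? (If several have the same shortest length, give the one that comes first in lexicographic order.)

length 1: no string has ≥2 trees
length 2: no string has ≥2 trees
length 3: f f f has 2 parse trees

Two derivations of f f f:
  Fact ⇒ Fact Fact ⇒ Fact Fact Fact ⇒ f Fact Fact ⇒ f f Fact ⇒ f f f
  Fact ⇒ Fact Fact ⇒ f Fact ⇒ f Fact Fact ⇒ f f Fact ⇒ f f f

f f f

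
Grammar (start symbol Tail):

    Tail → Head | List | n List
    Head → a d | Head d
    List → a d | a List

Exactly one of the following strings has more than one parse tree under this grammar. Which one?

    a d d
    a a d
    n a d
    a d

a d

a d d: 1 tree
a a d: 1 tree
n a d: 1 tree
a d: 2 trees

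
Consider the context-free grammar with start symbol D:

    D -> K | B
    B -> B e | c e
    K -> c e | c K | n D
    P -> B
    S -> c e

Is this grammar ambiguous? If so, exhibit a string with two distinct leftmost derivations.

Witness: c e

Derivation 1: D ⇒ K ⇒ c e
Derivation 2: D ⇒ B ⇒ c e

Two distinct leftmost derivations for the same string.

Ambiguous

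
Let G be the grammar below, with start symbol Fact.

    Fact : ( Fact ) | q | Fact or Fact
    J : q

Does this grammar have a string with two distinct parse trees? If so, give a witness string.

Ambiguous

Witness: q or q or q

Derivation 1: Fact ⇒ Fact or Fact ⇒ q or Fact ⇒ q or Fact or Fact ⇒ q or q or Fact ⇒ q or q or q
Derivation 2: Fact ⇒ Fact or Fact ⇒ Fact or Fact or Fact ⇒ q or Fact or Fact ⇒ q or q or Fact ⇒ q or q or q

Two distinct leftmost derivations for the same string.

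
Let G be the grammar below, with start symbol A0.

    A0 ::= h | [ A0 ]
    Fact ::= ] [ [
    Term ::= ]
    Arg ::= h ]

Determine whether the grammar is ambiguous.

(Fact, Term, Arg are unreachable from A0, so their rules don't affect L(A0).) L(A0) is { openⁿ atom closeⁿ : n ≥ 0 }. The bracket depth fixes n, and the derivation is forced at every step.

Unambiguous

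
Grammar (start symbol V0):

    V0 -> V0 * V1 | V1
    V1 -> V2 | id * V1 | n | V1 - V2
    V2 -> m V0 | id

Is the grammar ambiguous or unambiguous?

Ambiguous

Witness: id * id

Derivation 1: V0 ⇒ V0 * V1 ⇒ V1 * V1 ⇒ V2 * V1 ⇒ id * V1 ⇒ id * V2 ⇒ id * id
Derivation 2: V0 ⇒ V1 ⇒ id * V1 ⇒ id * V2 ⇒ id * id

Two distinct leftmost derivations for the same string.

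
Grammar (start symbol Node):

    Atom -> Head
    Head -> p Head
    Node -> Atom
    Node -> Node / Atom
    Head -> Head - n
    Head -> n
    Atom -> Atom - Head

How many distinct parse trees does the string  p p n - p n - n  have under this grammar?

Parse trees for p p n - p n - n:
  [Node [Atom [Atom [Head p [Head p [Head n]]]] - [Head p [Head [Head n] - n]]]]
  [Node [Atom [Atom [Head p [Head p [Head n]]]] - [Head [Head p [Head n]] - n]]]
  [Node [Atom [Atom [Atom [Head p [Head p [Head n]]]] - [Head p [Head n]]] - [Head n]]]

3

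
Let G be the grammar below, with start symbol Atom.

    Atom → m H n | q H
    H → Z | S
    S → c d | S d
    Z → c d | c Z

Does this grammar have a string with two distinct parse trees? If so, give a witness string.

Witness: q c d

Derivation 1: Atom ⇒ q H ⇒ q Z ⇒ q c d
Derivation 2: Atom ⇒ q H ⇒ q S ⇒ q c d

Two distinct leftmost derivations for the same string.

Ambiguous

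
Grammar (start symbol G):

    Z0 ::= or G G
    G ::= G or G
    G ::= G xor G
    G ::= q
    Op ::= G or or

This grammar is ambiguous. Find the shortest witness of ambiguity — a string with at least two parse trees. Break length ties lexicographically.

length 1: no string has ≥2 trees
length 3: no string has ≥2 trees
length 5: q or q or q has 2 parse trees

Two derivations of q or q or q:
  G ⇒ G or G ⇒ G or G or G ⇒ q or G or G ⇒ q or q or G ⇒ q or q or q
  G ⇒ G or G ⇒ q or G ⇒ q or G or G ⇒ q or q or G ⇒ q or q or q

q or q or q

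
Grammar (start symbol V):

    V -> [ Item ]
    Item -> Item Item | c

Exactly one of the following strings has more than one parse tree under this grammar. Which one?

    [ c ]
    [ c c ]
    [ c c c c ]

[ c c c c ]

[ c ]: 1 tree
[ c c ]: 1 tree
[ c c c c ]: 5 trees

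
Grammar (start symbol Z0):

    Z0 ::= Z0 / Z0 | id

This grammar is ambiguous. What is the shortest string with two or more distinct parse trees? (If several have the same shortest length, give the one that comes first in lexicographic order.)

length 1: no string has ≥2 trees
length 3: no string has ≥2 trees
length 5: id / id / id has 2 parse trees

Two derivations of id / id / id:
  Z0 ⇒ Z0 / Z0 ⇒ Z0 / Z0 / Z0 ⇒ id / Z0 / Z0 ⇒ id / id / Z0 ⇒ id / id / id
  Z0 ⇒ Z0 / Z0 ⇒ id / Z0 ⇒ id / Z0 / Z0 ⇒ id / id / Z0 ⇒ id / id / id

id / id / id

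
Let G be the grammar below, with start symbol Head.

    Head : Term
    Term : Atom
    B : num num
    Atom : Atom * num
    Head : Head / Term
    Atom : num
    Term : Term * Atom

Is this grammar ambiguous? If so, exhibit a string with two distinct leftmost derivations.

Ambiguous

Witness: num * num

Derivation 1: Head ⇒ Term ⇒ Atom ⇒ Atom * num ⇒ num * num
Derivation 2: Head ⇒ Term ⇒ Term * Atom ⇒ Atom * Atom ⇒ num * Atom ⇒ num * num

Two distinct leftmost derivations for the same string.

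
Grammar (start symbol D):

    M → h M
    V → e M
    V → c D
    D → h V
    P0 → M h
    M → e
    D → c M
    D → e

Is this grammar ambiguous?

(P0 is unreachable from D, so its rules don't affect L(D).) The reachable rules are right-linear with at most one rule per (nonterminal, next-terminal) pair. Each input token forces the next rule, so parsing is deterministic.

Unambiguous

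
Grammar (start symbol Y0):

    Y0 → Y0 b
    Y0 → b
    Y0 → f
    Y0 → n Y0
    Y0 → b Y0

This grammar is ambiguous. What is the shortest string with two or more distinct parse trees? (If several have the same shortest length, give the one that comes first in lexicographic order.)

b b

length 1: no string has ≥2 trees
length 2: b b has 2 parse trees

Two derivations of b b:
  Y0 ⇒ Y0 b ⇒ b b
  Y0 ⇒ b Y0 ⇒ b b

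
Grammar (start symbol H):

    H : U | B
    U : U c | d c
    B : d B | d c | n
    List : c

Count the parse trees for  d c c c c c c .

Parse trees for d c c c c c c:
  [H [U [U [U [U [U [U d c] c] c] c] c] c]]

1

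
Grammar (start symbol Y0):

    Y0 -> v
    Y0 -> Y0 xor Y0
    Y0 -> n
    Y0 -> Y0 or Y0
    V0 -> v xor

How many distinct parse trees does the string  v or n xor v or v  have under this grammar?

5

Parse trees for v or n xor v or v:
  [Y0 [Y0 [Y0 v] or [Y0 n]] xor [Y0 [Y0 v] or [Y0 v]]]
  [Y0 [Y0 v] or [Y0 [Y0 n] xor [Y0 [Y0 v] or [Y0 v]]]]
  [Y0 [Y0 v] or [Y0 [Y0 [Y0 n] xor [Y0 v]] or [Y0 v]]]
  [Y0 [Y0 [Y0 [Y0 v] or [Y0 n]] xor [Y0 v]] or [Y0 v]]
  [Y0 [Y0 [Y0 v] or [Y0 [Y0 n] xor [Y0 v]]] or [Y0 v]]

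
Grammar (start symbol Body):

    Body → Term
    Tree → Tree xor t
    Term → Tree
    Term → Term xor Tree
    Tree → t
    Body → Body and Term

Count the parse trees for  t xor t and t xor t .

Parse trees for t xor t and t xor t:
  [Body [Body [Term [Tree [Tree t] xor t]]] and [Term [Tree [Tree t] xor t]]]
  [Body [Body [Term [Tree [Tree t] xor t]]] and [Term [Term [Tree t]] xor [Tree t]]]
  [Body [Body [Term [Term [Tree t]] xor [Tree t]]] and [Term [Tree [Tree t] xor t]]]
  [Body [Body [Term [Term [Tree t]] xor [Tree t]]] and [Term [Term [Tree t]] xor [Tree t]]]

4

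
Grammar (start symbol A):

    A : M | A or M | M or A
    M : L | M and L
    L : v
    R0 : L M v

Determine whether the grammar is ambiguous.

Ambiguous

Witness: v or v

Derivation 1: A ⇒ A or M ⇒ M or M ⇒ L or M ⇒ v or M ⇒ v or L ⇒ v or v
Derivation 2: A ⇒ M or A ⇒ L or A ⇒ v or A ⇒ v or M ⇒ v or L ⇒ v or v

Two distinct leftmost derivations for the same string.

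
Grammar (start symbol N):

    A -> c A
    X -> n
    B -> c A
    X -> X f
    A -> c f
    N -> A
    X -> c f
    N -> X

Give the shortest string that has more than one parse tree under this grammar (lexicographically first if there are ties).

c f

length 1: no string has ≥2 trees
length 2: c f has 2 parse trees

Two derivations of c f:
  N ⇒ A ⇒ c f
  N ⇒ X ⇒ c f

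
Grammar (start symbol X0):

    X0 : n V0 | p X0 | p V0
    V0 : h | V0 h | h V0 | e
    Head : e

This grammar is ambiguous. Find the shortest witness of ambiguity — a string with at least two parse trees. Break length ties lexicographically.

length 2: no string has ≥2 trees
length 3: n h h has 2 parse trees

Two derivations of n h h:
  X0 ⇒ n V0 ⇒ n V0 h ⇒ n h h
  X0 ⇒ n V0 ⇒ n h V0 ⇒ n h h

n h h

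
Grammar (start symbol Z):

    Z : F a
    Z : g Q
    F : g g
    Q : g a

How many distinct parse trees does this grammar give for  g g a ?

Parse trees for g g a:
  [Z [F g g] a]
  [Z g [Q g a]]

2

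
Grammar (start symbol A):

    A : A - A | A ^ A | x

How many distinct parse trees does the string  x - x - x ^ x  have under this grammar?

Parse trees for x - x - x ^ x:
  [A [A x] - [A [A x] - [A [A x] ^ [A x]]]]
  [A [A x] - [A [A [A x] - [A x]] ^ [A x]]]
  [A [A [A x] - [A x]] - [A [A x] ^ [A x]]]
  [A [A [A x] - [A [A x] - [A x]]] ^ [A x]]
  [A [A [A [A x] - [A x]] - [A x]] ^ [A x]]

5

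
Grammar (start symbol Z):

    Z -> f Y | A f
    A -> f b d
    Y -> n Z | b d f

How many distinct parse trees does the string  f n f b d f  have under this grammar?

2

Parse trees for f n f b d f:
  [Z f [Y n [Z f [Y b d f]]]]
  [Z f [Y n [Z [A f b d] f]]]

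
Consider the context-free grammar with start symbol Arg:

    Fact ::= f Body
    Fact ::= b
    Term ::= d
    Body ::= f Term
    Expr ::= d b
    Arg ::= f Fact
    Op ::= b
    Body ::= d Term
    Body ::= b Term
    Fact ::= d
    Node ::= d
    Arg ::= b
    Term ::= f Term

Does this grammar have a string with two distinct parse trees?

Unambiguous

(Op, Expr, Node are unreachable from Arg, so their rules don't affect L(Arg).) The reachable rules are right-linear with at most one rule per (nonterminal, next-terminal) pair. Each input token forces the next rule, so parsing is deterministic.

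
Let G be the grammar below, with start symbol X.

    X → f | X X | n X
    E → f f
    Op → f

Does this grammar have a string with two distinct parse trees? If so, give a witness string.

Witness: f f f

Derivation 1: X ⇒ X X ⇒ f X ⇒ f X X ⇒ f f X ⇒ f f f
Derivation 2: X ⇒ X X ⇒ X X X ⇒ f X X ⇒ f f X ⇒ f f f

Two distinct leftmost derivations for the same string.

Ambiguous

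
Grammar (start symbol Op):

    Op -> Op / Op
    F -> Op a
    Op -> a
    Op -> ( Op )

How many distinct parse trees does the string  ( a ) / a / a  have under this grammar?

2

Parse trees for ( a ) / a / a:
  [Op [Op ( [Op a] )] / [Op [Op a] / [Op a]]]
  [Op [Op [Op ( [Op a] )] / [Op a]] / [Op a]]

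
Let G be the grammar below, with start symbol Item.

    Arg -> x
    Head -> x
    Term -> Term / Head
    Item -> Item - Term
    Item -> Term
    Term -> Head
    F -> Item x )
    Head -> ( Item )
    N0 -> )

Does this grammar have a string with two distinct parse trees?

Unambiguous

Only Item, Term, Head are reachable from Item; ignoring the rest: Item → Item - Term | Term  ;  Term → Term / Head | Head  — a left-associative chain with Head at the bottom. Each string factors uniquely by precedence.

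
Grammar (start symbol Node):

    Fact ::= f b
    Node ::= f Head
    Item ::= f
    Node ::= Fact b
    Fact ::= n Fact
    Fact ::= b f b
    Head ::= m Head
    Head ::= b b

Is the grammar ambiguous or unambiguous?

Witness: f b b

Derivation 1: Node ⇒ f Head ⇒ f b b
Derivation 2: Node ⇒ Fact b ⇒ f b b

Two distinct leftmost derivations for the same string.

Ambiguous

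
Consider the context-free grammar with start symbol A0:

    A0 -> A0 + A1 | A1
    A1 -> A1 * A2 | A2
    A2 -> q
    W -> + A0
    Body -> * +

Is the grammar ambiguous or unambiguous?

Unambiguous

Only A0, A1, A2 are reachable from A0; ignoring the rest: This is a standard precedence ladder (A0 over A1 over A2), with each level left-recursive on its own operator ('+' at A0, '*' at A1). That structure is LR(1), hence unambiguous.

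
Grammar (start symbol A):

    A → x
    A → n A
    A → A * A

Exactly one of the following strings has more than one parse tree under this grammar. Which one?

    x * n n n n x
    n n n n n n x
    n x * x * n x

x * n n n n x: 1 tree
n n n n n n x: 1 tree
n x * x * n x: 5 trees

n x * x * n x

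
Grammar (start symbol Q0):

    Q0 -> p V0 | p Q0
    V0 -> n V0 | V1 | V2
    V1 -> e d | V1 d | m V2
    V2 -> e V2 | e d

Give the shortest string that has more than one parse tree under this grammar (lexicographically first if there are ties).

length 3: p e d has 2 parse trees

Two derivations of p e d:
  Q0 ⇒ p V0 ⇒ p V1 ⇒ p e d
  Q0 ⇒ p V0 ⇒ p V2 ⇒ p e d

p e d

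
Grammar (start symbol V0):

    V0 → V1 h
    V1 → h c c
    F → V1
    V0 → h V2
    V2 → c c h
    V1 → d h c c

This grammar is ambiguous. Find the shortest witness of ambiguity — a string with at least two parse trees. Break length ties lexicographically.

h c c h

length 4: h c c h has 2 parse trees

Two derivations of h c c h:
  V0 ⇒ V1 h ⇒ h c c h
  V0 ⇒ h V2 ⇒ h c c h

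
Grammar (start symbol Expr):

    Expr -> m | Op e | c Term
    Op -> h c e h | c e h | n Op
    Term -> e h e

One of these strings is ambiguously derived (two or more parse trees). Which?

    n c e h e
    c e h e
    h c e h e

c e h e

n c e h e: 1 tree
c e h e: 2 trees
h c e h e: 1 tree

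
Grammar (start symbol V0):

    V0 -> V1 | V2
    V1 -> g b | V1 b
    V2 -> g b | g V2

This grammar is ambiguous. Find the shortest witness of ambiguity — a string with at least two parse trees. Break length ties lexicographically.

length 2: g b has 2 parse trees

Two derivations of g b:
  V0 ⇒ V1 ⇒ g b
  V0 ⇒ V2 ⇒ g b

g b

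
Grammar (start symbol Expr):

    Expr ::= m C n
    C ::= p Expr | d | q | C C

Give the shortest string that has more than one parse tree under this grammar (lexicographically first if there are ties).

length 3: no string has ≥2 trees
length 4: no string has ≥2 trees
length 5: m d d d n has 2 parse trees

Two derivations of m d d d n:
  Expr ⇒ m C n ⇒ m C C n ⇒ m d C n ⇒ m d C C n ⇒ m d d C n ⇒ m d d d n
  Expr ⇒ m C n ⇒ m C C n ⇒ m C C C n ⇒ m d C C n ⇒ m d d C n ⇒ m d d d n

m d d d n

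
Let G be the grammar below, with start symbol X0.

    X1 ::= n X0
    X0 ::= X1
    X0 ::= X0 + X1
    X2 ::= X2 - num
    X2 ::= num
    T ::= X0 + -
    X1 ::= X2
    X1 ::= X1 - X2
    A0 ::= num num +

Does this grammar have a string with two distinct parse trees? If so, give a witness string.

Witness: num - num

Derivation 1: X0 ⇒ X1 ⇒ X2 ⇒ X2 - num ⇒ num - num
Derivation 2: X0 ⇒ X1 ⇒ X1 - X2 ⇒ X2 - X2 ⇒ num - X2 ⇒ num - num

Two distinct leftmost derivations for the same string.

Ambiguous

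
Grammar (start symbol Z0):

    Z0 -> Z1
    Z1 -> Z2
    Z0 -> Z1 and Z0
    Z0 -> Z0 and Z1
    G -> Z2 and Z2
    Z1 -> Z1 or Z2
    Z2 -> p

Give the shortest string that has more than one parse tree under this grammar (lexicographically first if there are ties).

length 1: no string has ≥2 trees
length 3: p and p has 2 parse trees

Two derivations of p and p:
  Z0 ⇒ Z1 and Z0 ⇒ Z2 and Z0 ⇒ p and Z0 ⇒ p and Z1 ⇒ p and Z2 ⇒ p and p
  Z0 ⇒ Z0 and Z1 ⇒ Z1 and Z1 ⇒ Z2 and Z1 ⇒ p and Z1 ⇒ p and Z2 ⇒ p and p

p and p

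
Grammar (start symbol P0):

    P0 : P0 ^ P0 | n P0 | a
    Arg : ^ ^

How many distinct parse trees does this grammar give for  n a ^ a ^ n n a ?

5

Parse trees for n a ^ a ^ n n a:
  [P0 [P0 n [P0 a]] ^ [P0 [P0 a] ^ [P0 n [P0 n [P0 a]]]]]
  [P0 [P0 [P0 n [P0 a]] ^ [P0 a]] ^ [P0 n [P0 n [P0 a]]]]
  [P0 [P0 n [P0 [P0 a] ^ [P0 a]]] ^ [P0 n [P0 n [P0 a]]]]
  [P0 n [P0 [P0 a] ^ [P0 [P0 a] ^ [P0 n [P0 n [P0 a]]]]]]
  [P0 n [P0 [P0 [P0 a] ^ [P0 a]] ^ [P0 n [P0 n [P0 a]]]]]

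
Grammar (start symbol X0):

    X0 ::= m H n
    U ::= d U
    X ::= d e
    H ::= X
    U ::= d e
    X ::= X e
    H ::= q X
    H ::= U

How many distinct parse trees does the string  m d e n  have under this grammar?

2

Parse trees for m d e n:
  [X0 m [H [X d e]] n]
  [X0 m [H [U d e]] n]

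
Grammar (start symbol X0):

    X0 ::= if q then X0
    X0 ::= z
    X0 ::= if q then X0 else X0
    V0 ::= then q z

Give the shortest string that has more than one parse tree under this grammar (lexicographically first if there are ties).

length 1: no string has ≥2 trees
length 4: no string has ≥2 trees
length 6: no string has ≥2 trees
length 7: no string has ≥2 trees
length 9: if q then if q then z else z has 2 parse trees

Two derivations of if q then if q then z else z:
  X0 ⇒ if q then X0 ⇒ if q then if q then X0 else X0 ⇒ if q then if q then z else X0 ⇒ if q then if q then z else z
  X0 ⇒ if q then X0 else X0 ⇒ if q then if q then X0 else X0 ⇒ if q then if q then z else X0 ⇒ if q then if q then z else z

if q then if q then z else z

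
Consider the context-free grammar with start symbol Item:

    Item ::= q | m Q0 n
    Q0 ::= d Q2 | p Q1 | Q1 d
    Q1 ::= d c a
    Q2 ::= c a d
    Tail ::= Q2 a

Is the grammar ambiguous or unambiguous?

Witness: m d c a d n

Derivation 1: Item ⇒ m Q0 n ⇒ m d Q2 n ⇒ m d c a d n
Derivation 2: Item ⇒ m Q0 n ⇒ m Q1 d n ⇒ m d c a d n

Two distinct leftmost derivations for the same string.

Ambiguous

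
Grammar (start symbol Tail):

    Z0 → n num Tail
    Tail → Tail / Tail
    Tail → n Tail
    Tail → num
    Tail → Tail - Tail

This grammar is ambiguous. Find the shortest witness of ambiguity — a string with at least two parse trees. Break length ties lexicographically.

length 1: no string has ≥2 trees
length 2: no string has ≥2 trees
length 3: no string has ≥2 trees
length 4: n num - num has 2 parse trees

Two derivations of n num - num:
  Tail ⇒ n Tail ⇒ n Tail - Tail ⇒ n num - Tail ⇒ n num - num
  Tail ⇒ Tail - Tail ⇒ n Tail - Tail ⇒ n num - Tail ⇒ n num - num

n num - num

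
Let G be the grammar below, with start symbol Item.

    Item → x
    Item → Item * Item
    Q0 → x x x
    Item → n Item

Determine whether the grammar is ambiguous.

Ambiguous

Witness: n x * x

Derivation 1: Item ⇒ Item * Item ⇒ n Item * Item ⇒ n x * Item ⇒ n x * x
Derivation 2: Item ⇒ n Item ⇒ n Item * Item ⇒ n x * Item ⇒ n x * x

Two distinct leftmost derivations for the same string.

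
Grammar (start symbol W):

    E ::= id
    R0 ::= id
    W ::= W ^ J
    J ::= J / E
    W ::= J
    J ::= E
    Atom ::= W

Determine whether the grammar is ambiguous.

(Atom, R0 are unreachable from W, so their rules don't affect L(W).) This is a standard precedence ladder (W over J over E), with each level left-recursive on its own operator ('^' at W, '/' at J). That structure is LR(1), hence unambiguous.

Unambiguous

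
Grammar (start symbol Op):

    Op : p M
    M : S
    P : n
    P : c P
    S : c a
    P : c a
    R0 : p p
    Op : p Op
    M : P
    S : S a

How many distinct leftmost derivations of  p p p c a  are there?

2

Parse trees for p p p c a:
  [Op p [Op p [Op p [M [S c a]]]]]
  [Op p [Op p [Op p [M [P c a]]]]]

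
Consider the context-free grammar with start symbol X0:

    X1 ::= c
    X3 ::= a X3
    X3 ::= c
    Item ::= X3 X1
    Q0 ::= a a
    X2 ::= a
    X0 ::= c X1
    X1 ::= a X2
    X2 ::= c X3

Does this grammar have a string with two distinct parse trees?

Unambiguous

(Item, Q0 are unreachable from X0, so their rules don't affect L(X0).) The reachable rules are right-linear with at most one rule per (nonterminal, next-terminal) pair. Each input token forces the next rule, so parsing is deterministic.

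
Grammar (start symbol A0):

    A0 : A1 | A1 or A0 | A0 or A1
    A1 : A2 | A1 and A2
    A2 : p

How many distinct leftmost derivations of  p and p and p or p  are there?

Parse trees for p and p and p or p:
  [A0 [A1 [A1 [A1 [A2 p]] and [A2 p]] and [A2 p]] or [A0 [A1 [A2 p]]]]
  [A0 [A0 [A1 [A1 [A1 [A2 p]] and [A2 p]] and [A2 p]]] or [A1 [A2 p]]]

2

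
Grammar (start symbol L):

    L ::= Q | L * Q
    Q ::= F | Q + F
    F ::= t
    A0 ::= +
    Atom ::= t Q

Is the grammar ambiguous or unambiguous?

Unambiguous

Only L, Q, F are reachable from L; ignoring the rest: L → L * Q | Q  ;  Q → Q + F | F  — a left-associative chain with F at the bottom. Each string factors uniquely by precedence.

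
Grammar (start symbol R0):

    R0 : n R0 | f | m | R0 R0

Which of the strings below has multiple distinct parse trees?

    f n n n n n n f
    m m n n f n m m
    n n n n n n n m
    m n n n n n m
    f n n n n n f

m m n n f n m m

f n n n n n n f: 1 tree
m m n n f n m m: 43 trees
n n n n n n n m: 1 tree
m n n n n n m: 1 tree
f n n n n n f: 1 tree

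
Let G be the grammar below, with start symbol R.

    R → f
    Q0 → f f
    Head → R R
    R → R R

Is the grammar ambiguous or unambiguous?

Witness: f f f

Derivation 1: R ⇒ R R ⇒ f R ⇒ f R R ⇒ f f R ⇒ f f f
Derivation 2: R ⇒ R R ⇒ R R R ⇒ f R R ⇒ f f R ⇒ f f f

Two distinct leftmost derivations for the same string.

Ambiguous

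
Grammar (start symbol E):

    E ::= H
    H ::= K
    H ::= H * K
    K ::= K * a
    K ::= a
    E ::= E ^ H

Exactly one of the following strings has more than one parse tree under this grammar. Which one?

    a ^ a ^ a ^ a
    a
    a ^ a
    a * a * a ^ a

a ^ a ^ a ^ a: 1 tree
a: 1 tree
a ^ a: 1 tree
a * a * a ^ a: 4 trees

a * a * a ^ a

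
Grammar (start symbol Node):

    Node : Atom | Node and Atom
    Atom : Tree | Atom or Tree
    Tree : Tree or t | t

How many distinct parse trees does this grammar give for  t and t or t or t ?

Parse trees for t and t or t or t:
  [Node [Node [Atom [Tree t]]] and [Atom [Tree [Tree [Tree t] or t] or t]]]
  [Node [Node [Atom [Tree t]]] and [Atom [Atom [Tree t]] or [Tree [Tree t] or t]]]
  [Node [Node [Atom [Tree t]]] and [Atom [Atom [Tree [Tree t] or t]] or [Tree t]]]
  [Node [Node [Atom [Tree t]]] and [Atom [Atom [Atom [Tree t]] or [Tree t]] or [Tree t]]]

4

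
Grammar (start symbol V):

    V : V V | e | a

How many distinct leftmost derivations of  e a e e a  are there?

14

Parse trees for e a e e a (showing first 6 of 14):
  [V [V e] [V [V a] [V [V e] [V [V e] [V a]]]]]
  [V [V e] [V [V a] [V [V [V e] [V e]] [V a]]]]
  [V [V e] [V [V [V a] [V e]] [V [V e] [V a]]]]
  [V [V e] [V [V [V a] [V [V e] [V e]]] [V a]]]
  [V [V e] [V [V [V [V a] [V e]] [V e]] [V a]]]
  [V [V [V e] [V a]] [V [V e] [V [V e] [V a]]]]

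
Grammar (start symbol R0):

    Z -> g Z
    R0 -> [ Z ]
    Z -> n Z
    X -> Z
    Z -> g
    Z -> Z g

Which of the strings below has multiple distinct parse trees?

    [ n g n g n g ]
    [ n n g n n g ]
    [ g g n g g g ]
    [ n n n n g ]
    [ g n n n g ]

[ g g n g g g ]

[ n g n g n g ]: 1 tree
[ n n g n n g ]: 1 tree
[ g g n g g g ]: 16 trees
[ n n n n g ]: 1 tree
[ g n n n g ]: 1 tree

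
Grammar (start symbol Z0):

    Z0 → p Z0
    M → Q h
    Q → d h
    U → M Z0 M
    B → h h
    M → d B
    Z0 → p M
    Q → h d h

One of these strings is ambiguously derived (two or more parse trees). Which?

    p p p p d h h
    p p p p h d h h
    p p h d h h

p p p p d h h

p p p p d h h: 2 trees
p p p p h d h h: 1 tree
p p h d h h: 1 tree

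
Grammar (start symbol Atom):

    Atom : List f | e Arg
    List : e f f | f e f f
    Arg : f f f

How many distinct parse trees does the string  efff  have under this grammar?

2

Parse trees for efff:
  [Atom [List e f f] f]
  [Atom e [Arg f f f]]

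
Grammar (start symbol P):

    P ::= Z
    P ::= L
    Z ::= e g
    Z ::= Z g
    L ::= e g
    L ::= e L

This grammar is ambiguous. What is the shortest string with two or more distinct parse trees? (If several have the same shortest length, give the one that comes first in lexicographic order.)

length 2: e g has 2 parse trees

Two derivations of e g:
  P ⇒ Z ⇒ e g
  P ⇒ L ⇒ e g

e g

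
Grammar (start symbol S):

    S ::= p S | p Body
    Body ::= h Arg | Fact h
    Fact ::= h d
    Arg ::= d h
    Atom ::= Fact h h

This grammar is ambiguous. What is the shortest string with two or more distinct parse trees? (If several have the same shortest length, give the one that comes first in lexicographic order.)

p h d h

length 4: p h d h has 2 parse trees

Two derivations of p h d h:
  S ⇒ p Body ⇒ p h Arg ⇒ p h d h
  S ⇒ p Body ⇒ p Fact h ⇒ p h d h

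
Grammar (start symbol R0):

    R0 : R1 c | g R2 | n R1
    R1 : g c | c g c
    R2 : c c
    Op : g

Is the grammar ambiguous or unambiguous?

Ambiguous

Witness: g c c

Derivation 1: R0 ⇒ R1 c ⇒ g c c
Derivation 2: R0 ⇒ g R2 ⇒ g c c

Two distinct leftmost derivations for the same string.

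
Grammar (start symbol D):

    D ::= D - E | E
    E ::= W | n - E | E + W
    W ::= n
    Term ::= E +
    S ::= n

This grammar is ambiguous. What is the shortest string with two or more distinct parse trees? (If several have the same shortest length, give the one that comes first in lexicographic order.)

n - n

length 1: no string has ≥2 trees
length 3: n - n has 2 parse trees

Two derivations of n - n:
  D ⇒ D - E ⇒ E - E ⇒ W - E ⇒ n - E ⇒ n - W ⇒ n - n
  D ⇒ E ⇒ n - E ⇒ n - W ⇒ n - n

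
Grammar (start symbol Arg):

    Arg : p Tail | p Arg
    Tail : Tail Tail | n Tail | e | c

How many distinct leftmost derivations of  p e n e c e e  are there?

28

Parse trees for p e n e c e e (showing first 6 of 28):
  [Arg p [Tail [Tail e] [Tail [Tail n [Tail e]] [Tail [Tail c] [Tail [Tail e] [Tail e]]]]]]
  [Arg p [Tail [Tail e] [Tail [Tail n [Tail e]] [Tail [Tail [Tail c] [Tail e]] [Tail e]]]]]
  [Arg p [Tail [Tail e] [Tail [Tail [Tail n [Tail e]] [Tail c]] [Tail [Tail e] [Tail e]]]]]
  [Arg p [Tail [Tail e] [Tail [Tail n [Tail [Tail e] [Tail c]]] [Tail [Tail e] [Tail e]]]]]
  [Arg p [Tail [Tail e] [Tail [Tail [Tail n [Tail e]] [Tail [Tail c] [Tail e]]] [Tail e]]]]
  [Arg p [Tail [Tail e] [Tail [Tail [Tail [Tail n [Tail e]] [Tail c]] [Tail e]] [Tail e]]]]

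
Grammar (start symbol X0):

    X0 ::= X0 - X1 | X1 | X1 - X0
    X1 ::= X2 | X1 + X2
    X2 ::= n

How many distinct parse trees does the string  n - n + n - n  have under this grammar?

4

Parse trees for n - n + n - n:
  [X0 [X0 [X0 [X1 [X2 n]]] - [X1 [X1 [X2 n]] + [X2 n]]] - [X1 [X2 n]]]
  [X0 [X0 [X1 [X2 n]] - [X0 [X1 [X1 [X2 n]] + [X2 n]]]] - [X1 [X2 n]]]
  [X0 [X1 [X2 n]] - [X0 [X0 [X1 [X1 [X2 n]] + [X2 n]]] - [X1 [X2 n]]]]
  [X0 [X1 [X2 n]] - [X0 [X1 [X1 [X2 n]] + [X2 n]] - [X0 [X1 [X2 n]]]]]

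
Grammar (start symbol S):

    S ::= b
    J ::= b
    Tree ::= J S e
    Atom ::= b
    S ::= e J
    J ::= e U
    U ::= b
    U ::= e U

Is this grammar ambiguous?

Unambiguous

Only S, J, U are reachable from S; ignoring the rest: Each reachable nonterminal has at most one production per leading terminal, and all productions are right-linear; the derivation is determined token-by-token.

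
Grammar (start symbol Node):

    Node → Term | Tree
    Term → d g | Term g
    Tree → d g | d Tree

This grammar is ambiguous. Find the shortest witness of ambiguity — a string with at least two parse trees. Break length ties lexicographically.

length 2: d g has 2 parse trees

Two derivations of d g:
  Node ⇒ Term ⇒ d g
  Node ⇒ Tree ⇒ d g

d g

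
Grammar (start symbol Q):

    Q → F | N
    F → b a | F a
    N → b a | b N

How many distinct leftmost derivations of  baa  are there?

Parse trees for baa:
  [Q [F [F b a] a]]

1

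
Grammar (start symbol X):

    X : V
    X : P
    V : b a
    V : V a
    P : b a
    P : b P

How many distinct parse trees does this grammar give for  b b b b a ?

1

Parse trees for b b b b a:
  [X [P b [P b [P b [P b a]]]]]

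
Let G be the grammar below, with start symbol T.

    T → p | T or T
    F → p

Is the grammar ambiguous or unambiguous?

Witness: p or p or p

Derivation 1: T ⇒ T or T ⇒ p or T ⇒ p or T or T ⇒ p or p or T ⇒ p or p or p
Derivation 2: T ⇒ T or T ⇒ T or T or T ⇒ p or T or T ⇒ p or p or T ⇒ p or p or p

Two distinct leftmost derivations for the same string.

Ambiguous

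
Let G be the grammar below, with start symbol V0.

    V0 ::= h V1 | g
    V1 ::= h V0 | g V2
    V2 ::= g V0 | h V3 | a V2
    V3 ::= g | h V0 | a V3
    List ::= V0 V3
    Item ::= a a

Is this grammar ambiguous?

(List, Item are unreachable from V0, so their rules don't affect L(V0).) Each reachable nonterminal has at most one production per leading terminal, and all productions are right-linear; the derivation is determined token-by-token.

Unambiguous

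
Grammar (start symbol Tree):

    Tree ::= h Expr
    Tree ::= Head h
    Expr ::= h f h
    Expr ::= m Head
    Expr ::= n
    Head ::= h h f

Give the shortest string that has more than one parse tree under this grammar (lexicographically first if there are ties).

length 2: no string has ≥2 trees
length 4: h h f h has 2 parse trees

Two derivations of h h f h:
  Tree ⇒ h Expr ⇒ h h f h
  Tree ⇒ Head h ⇒ h h f h

h h f h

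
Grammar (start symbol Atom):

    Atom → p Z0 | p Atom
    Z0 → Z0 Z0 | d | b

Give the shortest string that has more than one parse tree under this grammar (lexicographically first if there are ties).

length 2: no string has ≥2 trees
length 3: no string has ≥2 trees
length 4: p b b b has 2 parse trees

Two derivations of p b b b:
  Atom ⇒ p Z0 ⇒ p Z0 Z0 ⇒ p Z0 Z0 Z0 ⇒ p b Z0 Z0 ⇒ p b b Z0 ⇒ p b b b
  Atom ⇒ p Z0 ⇒ p Z0 Z0 ⇒ p b Z0 ⇒ p b Z0 Z0 ⇒ p b b Z0 ⇒ p b b b

p b b b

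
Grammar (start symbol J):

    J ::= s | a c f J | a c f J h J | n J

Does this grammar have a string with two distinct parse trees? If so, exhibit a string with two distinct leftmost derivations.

Witness: a c f a c f s h s

Derivation 1: J ⇒ a c f J ⇒ a c f a c f J h J ⇒ a c f a c f s h J ⇒ a c f a c f s h s
Derivation 2: J ⇒ a c f J h J ⇒ a c f a c f J h J ⇒ a c f a c f s h J ⇒ a c f a c f s h s

Two distinct leftmost derivations for the same string.

Ambiguous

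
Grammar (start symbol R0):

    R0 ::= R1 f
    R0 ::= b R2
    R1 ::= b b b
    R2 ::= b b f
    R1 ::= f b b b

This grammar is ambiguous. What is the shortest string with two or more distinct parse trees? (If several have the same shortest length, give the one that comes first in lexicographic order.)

length 4: b b b f has 2 parse trees

Two derivations of b b b f:
  R0 ⇒ R1 f ⇒ b b b f
  R0 ⇒ b R2 ⇒ b b b f

b b b f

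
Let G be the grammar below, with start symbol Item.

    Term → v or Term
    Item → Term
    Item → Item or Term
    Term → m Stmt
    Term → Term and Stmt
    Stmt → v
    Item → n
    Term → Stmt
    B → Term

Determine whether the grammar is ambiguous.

Ambiguous

Witness: v or v

Derivation 1: Item ⇒ Term ⇒ v or Term ⇒ v or Stmt ⇒ v or v
Derivation 2: Item ⇒ Item or Term ⇒ Term or Term ⇒ Stmt or Term ⇒ v or Term ⇒ v or Stmt ⇒ v or v

Two distinct leftmost derivations for the same string.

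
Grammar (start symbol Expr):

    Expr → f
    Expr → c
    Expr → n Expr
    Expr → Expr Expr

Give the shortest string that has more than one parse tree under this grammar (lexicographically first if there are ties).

c c c

length 1: no string has ≥2 trees
length 2: no string has ≥2 trees
length 3: c c c has 2 parse trees

Two derivations of c c c:
  Expr ⇒ Expr Expr ⇒ c Expr ⇒ c Expr Expr ⇒ c c Expr ⇒ c c c
  Expr ⇒ Expr Expr ⇒ Expr Expr Expr ⇒ c Expr Expr ⇒ c c Expr ⇒ c c c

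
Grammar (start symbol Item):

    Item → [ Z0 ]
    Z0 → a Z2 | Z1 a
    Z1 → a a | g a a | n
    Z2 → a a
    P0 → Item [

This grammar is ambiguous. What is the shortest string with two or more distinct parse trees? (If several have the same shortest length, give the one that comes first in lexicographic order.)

[ a a a ]

length 4: no string has ≥2 trees
length 5: [ a a a ] has 2 parse trees

Two derivations of [ a a a ]:
  Item ⇒ [ Z0 ] ⇒ [ a Z2 ] ⇒ [ a a a ]
  Item ⇒ [ Z0 ] ⇒ [ Z1 a ] ⇒ [ a a a ]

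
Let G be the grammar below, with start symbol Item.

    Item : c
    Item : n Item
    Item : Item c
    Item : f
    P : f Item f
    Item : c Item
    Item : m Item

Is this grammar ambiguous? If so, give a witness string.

Witness: c c

Derivation 1: Item ⇒ Item c ⇒ c c
Derivation 2: Item ⇒ c Item ⇒ c c

Two distinct leftmost derivations for the same string.

Ambiguous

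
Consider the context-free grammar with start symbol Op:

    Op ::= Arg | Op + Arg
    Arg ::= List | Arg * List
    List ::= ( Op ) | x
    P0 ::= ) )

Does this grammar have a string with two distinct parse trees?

Unambiguous

Only Op, Arg, List are reachable from Op; ignoring the rest: The grammar is stratified — Op handles '+' (left-recursive), Arg handles '*', List atoms. Each operator has a fixed associativity and precedence level, so every string has one parse.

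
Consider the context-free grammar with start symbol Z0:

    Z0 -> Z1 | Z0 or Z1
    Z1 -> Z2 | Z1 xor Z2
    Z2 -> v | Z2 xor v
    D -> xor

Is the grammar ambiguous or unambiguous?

Ambiguous

Witness: v xor v

Derivation 1: Z0 ⇒ Z1 ⇒ Z2 ⇒ Z2 xor v ⇒ v xor v
Derivation 2: Z0 ⇒ Z1 ⇒ Z1 xor Z2 ⇒ Z2 xor Z2 ⇒ v xor Z2 ⇒ v xor v

Two distinct leftmost derivations for the same string.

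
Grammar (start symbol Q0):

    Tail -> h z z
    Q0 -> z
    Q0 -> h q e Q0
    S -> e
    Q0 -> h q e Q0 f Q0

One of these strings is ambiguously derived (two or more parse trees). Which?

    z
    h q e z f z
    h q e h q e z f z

h q e h q e z f z

z: 1 tree
h q e z f z: 1 tree
h q e h q e z f z: 2 trees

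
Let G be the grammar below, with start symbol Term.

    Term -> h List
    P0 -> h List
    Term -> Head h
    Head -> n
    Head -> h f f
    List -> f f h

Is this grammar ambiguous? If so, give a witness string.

Ambiguous

Witness: h f f h

Derivation 1: Term ⇒ h List ⇒ h f f h
Derivation 2: Term ⇒ Head h ⇒ h f f h

Two distinct leftmost derivations for the same string.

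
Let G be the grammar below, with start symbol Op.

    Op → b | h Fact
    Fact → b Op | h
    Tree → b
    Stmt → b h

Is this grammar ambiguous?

Unambiguous

(Tree, Stmt are unreachable from Op, so their rules don't affect L(Op).) Restricted to the reachable nonterminals, every rule has the form A → t or A → t B, and no two rules for the same A share a first terminal. The grammar encodes a DFA — one run per string.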